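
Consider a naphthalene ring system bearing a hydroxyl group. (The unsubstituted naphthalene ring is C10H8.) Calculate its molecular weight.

144.17 g/mol

Atom tally by fragment:
  naphthalene ring system core → C:10 H:8
  (− 1 ring H displaced by substituents)
  + OH → O:1 H:1
Element totals:
  C: 10
  H: 8
  O: 1
Molecular formula: C10H8O.
  M = 10(12.011) + 8(1.008) + 15.999
    = 120.110 + 8.064 + 15.999 = 144.173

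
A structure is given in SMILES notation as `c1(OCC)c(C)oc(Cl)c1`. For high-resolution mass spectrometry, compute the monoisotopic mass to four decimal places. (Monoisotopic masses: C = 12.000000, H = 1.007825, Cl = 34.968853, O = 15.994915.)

160.0291

Atom tally by fragment:
  furan ring core → C:4 H:4 O:1
  (− 3 ring H displaced by substituents)
  + OC2H5 → C:2 H:5 O:1
  + CH3 → C:1 H:3
  + Cl → Cl:1
Element totals:
  C: 7
  H: 9
  Cl: 1
  O: 2
Molecular formula: C7H9ClO2.
  M = 7(12.0) + 9(1.007825) + 34.968853 + 2(15.994915)
    = 84.000000 + 9.070425 + 34.968853 + 31.989830 = 160.029108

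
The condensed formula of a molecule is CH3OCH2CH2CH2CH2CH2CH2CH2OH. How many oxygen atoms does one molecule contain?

2

Atom tally by fragment:
  CH3OCH2 → C:2 H:5 O:1
  CH2 → C:1 H:2
  CH2 → C:1 H:2
  CH2 → C:1 H:2
  CH2 → C:1 H:2
  CH2 → C:1 H:2
  CH2OH → C:1 H:3 O:1
Element totals:
  C: 8
  H: 18
  O: 2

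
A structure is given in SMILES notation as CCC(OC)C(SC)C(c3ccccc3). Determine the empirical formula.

Atom tally by fragment:
  CH3 → C:1 H:3
  CH2 → C:1 H:2
  CH(OCH3) → C:2 H:4 O:1
  CH(SCH3) → C:2 H:4 S:1
  CH2C6H5 → C:7 H:7
Element totals:
  C: 13
  H: 20
  O: 1
  S: 1
Molecular formula: C13H20OS.
gcd of subscripts (13, 20, 1, 1) = 1, so the empirical formula equals the molecular formula.

C13H20OS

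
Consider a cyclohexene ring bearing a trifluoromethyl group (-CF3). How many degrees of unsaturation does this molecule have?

2

Atom tally by fragment:
  cyclohexene ring core → C:6 H:10
  (− 1 ring H displaced by substituents)
  + CF3 → C:1 F:3
Element totals:
  C: 7
  H: 9
  F: 3
Molecular formula: C7H9F3.
DoU = (2C + 2 + N − H − X) / 2 = (2·7 + 2 + 0 − 9 − 3) / 2 = 2.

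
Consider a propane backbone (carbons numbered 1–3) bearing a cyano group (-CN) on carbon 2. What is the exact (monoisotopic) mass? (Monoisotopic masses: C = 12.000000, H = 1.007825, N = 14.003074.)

Atom tally by fragment:
  CH3 → C:1 H:3
  CH(CN) → C:2 H:1 N:1
  CH3 → C:1 H:3
Element totals:
  C: 4
  H: 7
  N: 1
Molecular formula: C4H7N.
  M = 4(12.0) + 7(1.007825) + 14.003074
    = 48.000000 + 7.054775 + 14.003074 = 69.057849

69.0578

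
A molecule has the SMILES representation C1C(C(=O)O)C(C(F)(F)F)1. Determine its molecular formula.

C5H5F3O2

Atom tally by fragment:
  cyclopropane ring core → C:3 H:6
  (− 2 ring H displaced by substituents)
  + COOH → C:1 H:1 O:2
  + CF3 → C:1 F:3
Element totals:
  C: 5
  H: 5
  F: 3
  O: 2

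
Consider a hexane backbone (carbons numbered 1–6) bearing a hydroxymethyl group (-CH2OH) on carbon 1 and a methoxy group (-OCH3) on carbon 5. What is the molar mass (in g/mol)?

Atom tally by fragment:
  HOCH2CH2 → C:2 H:5 O:1
  CH2 → C:1 H:2
  CH2 → C:1 H:2
  CH2 → C:1 H:2
  CH(OCH3) → C:2 H:4 O:1
  CH3 → C:1 H:3
Element totals:
  C: 8
  H: 18
  O: 2
Molecular formula: C8H18O2.
  M = 8(12.011) + 18(1.008) + 2(15.999)
    = 96.088 + 18.144 + 31.998 = 146.230

146.23 g/mol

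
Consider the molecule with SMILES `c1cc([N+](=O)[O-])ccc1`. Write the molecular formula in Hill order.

C6H5NO2

Atom tally by fragment:
  benzene ring core → C:6 H:6
  (− 1 ring H displaced by substituents)
  + NO2 → N:1 O:2
Element totals:
  C: 6
  H: 5
  N: 1
  O: 2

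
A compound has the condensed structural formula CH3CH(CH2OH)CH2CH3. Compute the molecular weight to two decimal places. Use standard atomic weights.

88.15 g/mol

Atom tally by fragment:
  CH3 → C:1 H:3
  CH(CH2OH) → C:2 H:4 O:1
  CH2 → C:1 H:2
  CH3 → C:1 H:3
Element totals:
  C: 5
  H: 12
  O: 1
Molecular formula: C5H12O.
  M = 5(12.011) + 12(1.008) + 15.999
    = 60.055 + 12.096 + 15.999 = 88.150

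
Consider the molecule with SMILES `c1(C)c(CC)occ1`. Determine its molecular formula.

Atom tally by fragment:
  furan ring core → C:4 H:4 O:1
  (− 2 ring H displaced by substituents)
  + CH3 → C:1 H:3
  + C2H5 → C:2 H:5
Element totals:
  C: 7
  H: 10
  O: 1

C7H10O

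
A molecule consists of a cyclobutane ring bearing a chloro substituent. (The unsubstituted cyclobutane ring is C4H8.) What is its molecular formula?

C4H7Cl

Atom tally by fragment:
  cyclobutane ring core → C:4 H:8
  (− 1 ring H displaced by substituents)
  + Cl → Cl:1
Element totals:
  C: 4
  H: 7
  Cl: 1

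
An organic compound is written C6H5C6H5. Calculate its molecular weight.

154.21 g/mol

Atom tally by fragment:
  benzene ring core → C:6 H:6
  (− 1 ring H displaced by substituents)
  + C6H5 → C:6 H:5
Element totals:
  C: 12
  H: 10
Molecular formula: C12H10.
  M = 12(12.011) + 10(1.008)
    = 144.132 + 10.080 = 154.212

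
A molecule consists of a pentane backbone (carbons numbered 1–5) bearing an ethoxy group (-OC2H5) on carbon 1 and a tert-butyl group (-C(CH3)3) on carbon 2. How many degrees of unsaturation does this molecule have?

Atom tally by fragment:
  C2H5OCH2 → C:3 H:7 O:1
  CH(C(CH3)3) → C:5 H:10
  CH2 → C:1 H:2
  CH2 → C:1 H:2
  CH3 → C:1 H:3
Element totals:
  C: 11
  H: 24
  O: 1
Molecular formula: C11H24O.
DoU = (2C + 2 + N − H − X) / 2 = (2·11 + 2 + 0 − 24 − 0) / 2 = 0.

0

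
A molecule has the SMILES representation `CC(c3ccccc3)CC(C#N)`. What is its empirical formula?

C11H13N

Atom tally by fragment:
  CH3 → C:1 H:3
  CH(C6H5) → C:7 H:6
  CH2 → C:1 H:2
  CH2CN → C:2 H:2 N:1
Element totals:
  C: 11
  H: 13
  N: 1
Molecular formula: C11H13N.
gcd of subscripts (11, 13, 1) = 1, so the empirical formula equals the molecular formula.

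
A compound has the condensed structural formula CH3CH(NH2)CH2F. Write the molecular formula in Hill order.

Atom tally by fragment:
  CH3 → C:1 H:3
  CH(NH2) → C:1 H:3 N:1
  CH2F → C:1 H:2 F:1
Element totals:
  C: 3
  H: 8
  F: 1
  N: 1

C3H8FN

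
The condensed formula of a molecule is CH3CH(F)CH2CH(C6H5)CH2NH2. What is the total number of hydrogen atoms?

16

Atom tally by fragment:
  CH3 → C:1 H:3
  CH(F) → C:1 H:1 F:1
  CH2 → C:1 H:2
  CH(C6H5) → C:7 H:6
  CH2NH2 → C:1 H:4 N:1
Element totals:
  C: 11
  H: 16
  F: 1
  N: 1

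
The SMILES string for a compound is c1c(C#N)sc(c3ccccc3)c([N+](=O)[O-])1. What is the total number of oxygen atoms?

2

Atom tally by fragment:
  thiophene ring core → C:4 H:4 S:1
  (− 3 ring H displaced by substituents)
  + CN → C:1 N:1
  + C6H5 → C:6 H:5
  + NO2 → N:1 O:2
Element totals:
  C: 11
  H: 6
  N: 2
  O: 2
  S: 1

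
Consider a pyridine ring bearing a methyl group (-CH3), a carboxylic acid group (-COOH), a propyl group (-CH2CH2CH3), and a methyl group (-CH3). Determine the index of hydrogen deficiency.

5

Atom tally by fragment:
  pyridine ring core → C:5 H:5 N:1
  (− 4 ring H displaced by substituents)
  + CH3 → C:1 H:3
  + COOH → C:1 H:1 O:2
  + CH2CH2CH3 → C:3 H:7
  + CH3 → C:1 H:3
Element totals:
  C: 11
  H: 15
  N: 1
  O: 2
Molecular formula: C11H15NO2.
DoU = (2C + 2 + N − H − X) / 2 = (2·11 + 2 + 1 − 15 − 0) / 2 = 5.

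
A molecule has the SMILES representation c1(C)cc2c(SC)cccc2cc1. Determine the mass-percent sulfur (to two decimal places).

17.03%

Atom tally by fragment:
  naphthalene ring system core → C:10 H:8
  (− 2 ring H displaced by substituents)
  + CH3 → C:1 H:3
  + SCH3 → C:1 H:3 S:1
Element totals:
  C: 12
  H: 12
  S: 1
Molecular formula: C12H12S.
Molar mass = 188.288 g/mol.
Mass from S: 1 × 32.06 = 32.060 g/mol.
%S = 32.060 / 188.288 × 100 = 17.03%.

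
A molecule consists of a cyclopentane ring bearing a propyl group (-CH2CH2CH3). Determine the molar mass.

Atom tally by fragment:
  cyclopentane ring core → C:5 H:10
  (− 1 ring H displaced by substituents)
  + CH2CH2CH3 → C:3 H:7
Element totals:
  C: 8
  H: 16
Molecular formula: C8H16.
  M = 8(12.011) + 16(1.008)
    = 96.088 + 16.128 = 112.216

112.22 g/mol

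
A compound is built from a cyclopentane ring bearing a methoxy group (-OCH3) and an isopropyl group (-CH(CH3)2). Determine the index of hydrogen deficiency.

Atom tally by fragment:
  cyclopentane ring core → C:5 H:10
  (− 2 ring H displaced by substituents)
  + OCH3 → C:1 H:3 O:1
  + CH(CH3)2 → C:3 H:7
Element totals:
  C: 9
  H: 18
  O: 1
Molecular formula: C9H18O.
DoU = (2C + 2 + N − H − X) / 2 = (2·9 + 2 + 0 − 18 − 0) / 2 = 1.

1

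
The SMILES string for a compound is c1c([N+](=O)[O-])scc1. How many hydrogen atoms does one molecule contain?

3

Atom tally by fragment:
  thiophene ring core → C:4 H:4 S:1
  (− 1 ring H displaced by substituents)
  + NO2 → N:1 O:2
Element totals:
  C: 4
  H: 3
  N: 1
  O: 2
  S: 1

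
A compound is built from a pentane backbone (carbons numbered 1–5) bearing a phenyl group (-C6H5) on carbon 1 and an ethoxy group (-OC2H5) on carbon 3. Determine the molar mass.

Atom tally by fragment:
  C6H5CH2 → C:7 H:7
  CH2 → C:1 H:2
  CH(OC2H5) → C:3 H:6 O:1
  CH2 → C:1 H:2
  CH3 → C:1 H:3
Element totals:
  C: 13
  H: 20
  O: 1
Molecular formula: C13H20O.
  M = 13(12.011) + 20(1.008) + 15.999
    = 156.143 + 20.160 + 15.999 = 192.302

192.30 g/mol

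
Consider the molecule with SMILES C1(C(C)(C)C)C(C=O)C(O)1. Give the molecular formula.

C8H14O2

Atom tally by fragment:
  cyclopropane ring core → C:3 H:6
  (− 3 ring H displaced by substituents)
  + C(CH3)3 → C:4 H:9
  + CHO → C:1 H:1 O:1
  + OH → O:1 H:1
Element totals:
  C: 8
  H: 14
  O: 2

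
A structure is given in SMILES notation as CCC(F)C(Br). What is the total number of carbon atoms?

4

Atom tally by fragment:
  CH3 → C:1 H:3
  CH2 → C:1 H:2
  CH(F) → C:1 H:1 F:1
  CH2Br → C:1 H:2 Br:1
Element totals:
  C: 4
  H: 8
  Br: 1
  F: 1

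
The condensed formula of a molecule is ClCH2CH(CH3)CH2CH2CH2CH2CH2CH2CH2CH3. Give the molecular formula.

C11H23Cl

Element totals:
  C: 11
  H: 23
  Cl: 1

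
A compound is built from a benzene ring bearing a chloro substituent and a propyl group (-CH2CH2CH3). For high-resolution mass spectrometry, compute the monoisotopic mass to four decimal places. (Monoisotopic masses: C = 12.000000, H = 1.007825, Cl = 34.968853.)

Atom tally by fragment:
  benzene ring core → C:6 H:6
  (− 2 ring H displaced by substituents)
  + Cl → Cl:1
  + CH2CH2CH3 → C:3 H:7
Element totals:
  C: 9
  H: 11
  Cl: 1
Molecular formula: C9H11Cl.
  M = 9(12.0) + 11(1.007825) + 34.968853
    = 108.000000 + 11.086075 + 34.968853 = 154.054928

154.0549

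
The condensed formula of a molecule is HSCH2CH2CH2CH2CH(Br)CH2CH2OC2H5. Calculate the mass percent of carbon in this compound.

42.36%

Element totals:
  C: 9
  H: 19
  Br: 1
  O: 1
  S: 1
Molecular formula: C9H19BrOS.
Molar mass = 255.214 g/mol.
Mass from C: 9 × 12.011 = 108.099 g/mol.
%C = 108.099 / 255.214 × 100 = 42.36%.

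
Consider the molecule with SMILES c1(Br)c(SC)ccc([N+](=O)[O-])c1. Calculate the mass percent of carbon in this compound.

Atom tally by fragment:
  benzene ring core → C:6 H:6
  (− 3 ring H displaced by substituents)
  + Br → Br:1
  + SCH3 → C:1 H:3 S:1
  + NO2 → N:1 O:2
Element totals:
  C: 7
  H: 6
  Br: 1
  N: 1
  O: 2
  S: 1
Molecular formula: C7H6BrNO2S.
Molar mass = 248.094 g/mol.
Mass from C: 7 × 12.011 = 84.077 g/mol.
%C = 84.077 / 248.094 × 100 = 33.89%.

33.89%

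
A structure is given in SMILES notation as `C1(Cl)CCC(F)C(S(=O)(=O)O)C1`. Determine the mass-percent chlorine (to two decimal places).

16.36%

Atom tally by fragment:
  cyclohexane ring core → C:6 H:12
  (− 3 ring H displaced by substituents)
  + Cl → Cl:1
  + F → F:1
  + SO3H → S:1 O:3 H:1
Element totals:
  C: 6
  H: 10
  Cl: 1
  F: 1
  O: 3
  S: 1
Molecular formula: C6H10ClFO3S.
Molar mass = 216.651 g/mol.
Mass from Cl: 1 × 35.45 = 35.450 g/mol.
%Cl = 35.450 / 216.651 × 100 = 16.36%.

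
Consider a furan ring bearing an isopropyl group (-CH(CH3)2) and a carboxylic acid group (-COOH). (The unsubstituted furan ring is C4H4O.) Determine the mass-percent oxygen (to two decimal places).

Atom tally by fragment:
  furan ring core → C:4 H:4 O:1
  (− 2 ring H displaced by substituents)
  + CH(CH3)2 → C:3 H:7
  + COOH → C:1 H:1 O:2
Element totals:
  C: 8
  H: 10
  O: 3
Molecular formula: C8H10O3.
Molar mass = 154.165 g/mol.
Mass from O: 3 × 15.999 = 47.997 g/mol.
%O = 47.997 / 154.165 × 100 = 31.13%.

31.13%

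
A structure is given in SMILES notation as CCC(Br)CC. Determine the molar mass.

151.05 g/mol

Atom tally by fragment:
  CH3 → C:1 H:3
  CH2 → C:1 H:2
  CH(Br) → C:1 H:1 Br:1
  CH2 → C:1 H:2
  CH3 → C:1 H:3
Element totals:
  C: 5
  H: 11
  Br: 1
Molecular formula: C5H11Br.
  M = 5(12.011) + 11(1.008) + 79.904
    = 60.055 + 11.088 + 79.904 = 151.047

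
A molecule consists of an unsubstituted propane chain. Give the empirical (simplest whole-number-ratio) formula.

Atom tally by fragment:
  CH3 → C:1 H:3
  CH2 → C:1 H:2
  CH3 → C:1 H:3
Element totals:
  C: 3
  H: 8
Molecular formula: C3H8.
gcd of subscripts (3, 8) = 1, so the empirical formula equals the molecular formula.

C3H8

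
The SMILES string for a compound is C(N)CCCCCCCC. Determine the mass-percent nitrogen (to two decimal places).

Atom tally by fragment:
  H2NCH2 → C:1 H:4 N:1
  CH2 → C:1 H:2
  CH2 → C:1 H:2
  CH2 → C:1 H:2
  CH2 → C:1 H:2
  CH2 → C:1 H:2
  CH2 → C:1 H:2
  CH2 → C:1 H:2
  CH3 → C:1 H:3
Element totals:
  C: 9
  H: 21
  N: 1
Molecular formula: C9H21N.
Molar mass = 143.274 g/mol.
Mass from N: 1 × 14.007 = 14.007 g/mol.
%N = 14.007 / 143.274 × 100 = 9.78%.

9.78%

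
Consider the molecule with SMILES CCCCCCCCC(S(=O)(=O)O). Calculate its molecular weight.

208.32 g/mol

Atom tally by fragment:
  CH3 → C:1 H:3
  CH2 → C:1 H:2
  CH2 → C:1 H:2
  CH2 → C:1 H:2
  CH2 → C:1 H:2
  CH2 → C:1 H:2
  CH2 → C:1 H:2
  CH2 → C:1 H:2
  CH2SO3H → C:1 H:3 S:1 O:3
Element totals:
  C: 9
  H: 20
  O: 3
  S: 1
Molecular formula: C9H20O3S.
  M = 9(12.011) + 20(1.008) + 3(15.999) + 32.06
    = 108.099 + 20.160 + 47.997 + 32.060 = 208.316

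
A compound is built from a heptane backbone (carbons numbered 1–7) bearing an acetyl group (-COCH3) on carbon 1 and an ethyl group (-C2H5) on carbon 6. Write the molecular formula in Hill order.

Atom tally by fragment:
  CH3COCH2 → C:3 H:5 O:1
  CH2 → C:1 H:2
  CH2 → C:1 H:2
  CH2 → C:1 H:2
  CH2 → C:1 H:2
  CH(C2H5) → C:3 H:6
  CH3 → C:1 H:3
Element totals:
  C: 11
  H: 22
  O: 1

C11H22O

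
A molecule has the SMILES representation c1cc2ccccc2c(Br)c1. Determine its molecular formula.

Atom tally by fragment:
  naphthalene ring system core → C:10 H:8
  (− 1 ring H displaced by substituents)
  + Br → Br:1
Element totals:
  C: 10
  H: 7
  Br: 1

C10H7Br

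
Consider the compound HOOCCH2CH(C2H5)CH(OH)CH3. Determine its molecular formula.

C7H14O3

Element totals:
  C: 7
  H: 14
  O: 3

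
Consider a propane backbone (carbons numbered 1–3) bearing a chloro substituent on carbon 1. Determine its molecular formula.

C3H7Cl

Atom tally by fragment:
  ClCH2 → C:1 H:2 Cl:1
  CH2 → C:1 H:2
  CH3 → C:1 H:3
Element totals:
  C: 3
  H: 7
  Cl: 1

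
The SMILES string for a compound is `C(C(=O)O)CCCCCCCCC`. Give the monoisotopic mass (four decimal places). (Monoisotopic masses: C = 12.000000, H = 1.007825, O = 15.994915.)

Atom tally by fragment:
  HOOCCH2 → C:2 H:3 O:2
  CH2 → C:1 H:2
  CH2 → C:1 H:2
  CH2 → C:1 H:2
  CH2 → C:1 H:2
  CH2 → C:1 H:2
  CH2 → C:1 H:2
  CH2 → C:1 H:2
  CH2 → C:1 H:2
  CH3 → C:1 H:3
Element totals:
  C: 11
  H: 22
  O: 2
Molecular formula: C11H22O2.
  M = 11(12.0) + 22(1.007825) + 2(15.994915)
    = 132.000000 + 22.172150 + 31.989830 = 186.161980

186.1620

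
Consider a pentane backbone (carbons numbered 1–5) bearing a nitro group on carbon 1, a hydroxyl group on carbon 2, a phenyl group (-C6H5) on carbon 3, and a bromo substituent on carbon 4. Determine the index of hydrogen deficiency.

Atom tally by fragment:
  O2NCH2 → C:1 H:2 N:1 O:2
  CH(OH) → C:1 H:2 O:1
  CH(C6H5) → C:7 H:6
  CH(Br) → C:1 H:1 Br:1
  CH3 → C:1 H:3
Element totals:
  C: 11
  H: 14
  Br: 1
  N: 1
  O: 3
Molecular formula: C11H14BrNO3.
DoU = (2C + 2 + N − H − X) / 2 = (2·11 + 2 + 1 − 14 − 1) / 2 = 5.

5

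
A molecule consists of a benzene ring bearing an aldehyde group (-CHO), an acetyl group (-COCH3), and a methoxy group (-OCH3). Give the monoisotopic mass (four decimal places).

178.0630

Atom tally by fragment:
  benzene ring core → C:6 H:6
  (− 3 ring H displaced by substituents)
  + CHO → C:1 H:1 O:1
  + COCH3 → C:2 H:3 O:1
  + OCH3 → C:1 H:3 O:1
Element totals:
  C: 10
  H: 10
  O: 3
Molecular formula: C10H10O3.
  M = 10(12.0) + 10(1.007825) + 3(15.994915)
    = 120.000000 + 10.078250 + 47.984745 = 178.062995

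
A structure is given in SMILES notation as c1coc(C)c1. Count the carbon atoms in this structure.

5

Atom tally by fragment:
  furan ring core → C:4 H:4 O:1
  (− 1 ring H displaced by substituents)
  + CH3 → C:1 H:3
Element totals:
  C: 5
  H: 6
  O: 1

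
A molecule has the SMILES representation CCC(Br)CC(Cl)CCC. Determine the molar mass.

227.57 g/mol

Atom tally by fragment:
  CH3 → C:1 H:3
  CH2 → C:1 H:2
  CH(Br) → C:1 H:1 Br:1
  CH2 → C:1 H:2
  CH(Cl) → C:1 H:1 Cl:1
  CH2 → C:1 H:2
  CH2 → C:1 H:2
  CH3 → C:1 H:3
Element totals:
  C: 8
  H: 16
  Br: 1
  Cl: 1
Molecular formula: C8H16BrCl.
  M = 8(12.011) + 16(1.008) + 79.904 + 35.45
    = 96.088 + 16.128 + 79.904 + 35.450 = 227.570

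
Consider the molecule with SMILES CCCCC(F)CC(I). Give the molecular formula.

Atom tally by fragment:
  CH3 → C:1 H:3
  CH2 → C:1 H:2
  CH2 → C:1 H:2
  CH2 → C:1 H:2
  CH(F) → C:1 H:1 F:1
  CH2 → C:1 H:2
  CH2I → C:1 H:2 I:1
Element totals:
  C: 7
  H: 14
  F: 1
  I: 1

C7H14FI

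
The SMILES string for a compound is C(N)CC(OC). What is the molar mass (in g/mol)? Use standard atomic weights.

Atom tally by fragment:
  H2NCH2 → C:1 H:4 N:1
  CH2 → C:1 H:2
  CH2OCH3 → C:2 H:5 O:1
Element totals:
  C: 4
  H: 11
  N: 1
  O: 1
Molecular formula: C4H11NO.
  M = 4(12.011) + 11(1.008) + 14.007 + 15.999
    = 48.044 + 11.088 + 14.007 + 15.999 = 89.138

89.14 g/mol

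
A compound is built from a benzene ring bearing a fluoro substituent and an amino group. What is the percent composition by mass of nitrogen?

Atom tally by fragment:
  benzene ring core → C:6 H:6
  (− 2 ring H displaced by substituents)
  + F → F:1
  + NH2 → N:1 H:2
Element totals:
  C: 6
  H: 6
  F: 1
  N: 1
Molecular formula: C6H6FN.
Molar mass = 111.119 g/mol.
Mass from N: 1 × 14.007 = 14.007 g/mol.
%N = 14.007 / 111.119 × 100 = 12.61%.

12.61%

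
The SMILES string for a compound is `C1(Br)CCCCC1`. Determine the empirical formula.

Atom tally by fragment:
  cyclohexane ring core → C:6 H:12
  (− 1 ring H displaced by substituents)
  + Br → Br:1
Element totals:
  C: 6
  H: 11
  Br: 1
Molecular formula: C6H11Br.
gcd of subscripts (1, 6, 11) = 1, so the empirical formula equals the molecular formula.

C6H11Br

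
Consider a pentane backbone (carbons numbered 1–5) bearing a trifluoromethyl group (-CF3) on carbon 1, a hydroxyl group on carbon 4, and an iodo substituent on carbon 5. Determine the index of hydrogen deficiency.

Atom tally by fragment:
  F3CCH2 → C:2 H:2 F:3
  CH2 → C:1 H:2
  CH2 → C:1 H:2
  CH(OH) → C:1 H:2 O:1
  CH2I → C:1 H:2 I:1
Element totals:
  C: 6
  H: 10
  F: 3
  I: 1
  O: 1
Molecular formula: C6H10F3IO.
DoU = (2C + 2 + N − H − X) / 2 = (2·6 + 2 + 0 − 10 − 4) / 2 = 0.

0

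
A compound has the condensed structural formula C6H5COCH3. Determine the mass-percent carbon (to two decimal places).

Atom tally by fragment:
  benzene ring core → C:6 H:6
  (− 1 ring H displaced by substituents)
  + COCH3 → C:2 H:3 O:1
Element totals:
  C: 8
  H: 8
  O: 1
Molecular formula: C8H8O.
Molar mass = 120.151 g/mol.
Mass from C: 8 × 12.011 = 96.088 g/mol.
%C = 96.088 / 120.151 × 100 = 79.97%.

79.97%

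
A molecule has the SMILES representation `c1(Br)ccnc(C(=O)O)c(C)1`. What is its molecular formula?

Atom tally by fragment:
  pyridine ring core → C:5 H:5 N:1
  (− 3 ring H displaced by substituents)
  + Br → Br:1
  + COOH → C:1 H:1 O:2
  + CH3 → C:1 H:3
Element totals:
  C: 7
  H: 6
  Br: 1
  N: 1
  O: 2

C7H6BrNO2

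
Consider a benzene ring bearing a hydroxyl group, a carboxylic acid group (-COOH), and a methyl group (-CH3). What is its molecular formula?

C8H8O3

Atom tally by fragment:
  benzene ring core → C:6 H:6
  (− 3 ring H displaced by substituents)
  + OH → O:1 H:1
  + COOH → C:1 H:1 O:2
  + CH3 → C:1 H:3
Element totals:
  C: 8
  H: 8
  O: 3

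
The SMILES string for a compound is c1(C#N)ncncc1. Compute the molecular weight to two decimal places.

Atom tally by fragment:
  pyrimidine ring core → C:4 H:4 N:2
  (− 1 ring H displaced by substituents)
  + CN → C:1 N:1
Element totals:
  C: 5
  H: 3
  N: 3
Molecular formula: C5H3N3.
  M = 5(12.011) + 3(1.008) + 3(14.007)
    = 60.055 + 3.024 + 42.021 = 105.100

105.10 g/mol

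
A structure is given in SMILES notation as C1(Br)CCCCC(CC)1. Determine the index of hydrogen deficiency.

Atom tally by fragment:
  cyclohexane ring core → C:6 H:12
  (− 2 ring H displaced by substituents)
  + Br → Br:1
  + C2H5 → C:2 H:5
Element totals:
  C: 8
  H: 15
  Br: 1
Molecular formula: C8H15Br.
DoU = (2C + 2 + N − H − X) / 2 = (2·8 + 2 + 0 − 15 − 1) / 2 = 1.

1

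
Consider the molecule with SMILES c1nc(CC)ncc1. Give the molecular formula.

C6H8N2

Atom tally by fragment:
  pyrimidine ring core → C:4 H:4 N:2
  (− 1 ring H displaced by substituents)
  + C2H5 → C:2 H:5
Element totals:
  C: 6
  H: 8
  N: 2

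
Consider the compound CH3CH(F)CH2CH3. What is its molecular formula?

Element totals:
  C: 4
  H: 9
  F: 1

C4H9F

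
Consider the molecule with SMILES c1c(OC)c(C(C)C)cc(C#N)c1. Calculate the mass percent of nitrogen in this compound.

Atom tally by fragment:
  benzene ring core → C:6 H:6
  (− 3 ring H displaced by substituents)
  + OCH3 → C:1 H:3 O:1
  + CH(CH3)2 → C:3 H:7
  + CN → C:1 N:1
Element totals:
  C: 11
  H: 13
  N: 1
  O: 1
Molecular formula: C11H13NO.
Molar mass = 175.231 g/mol.
Mass from N: 1 × 14.007 = 14.007 g/mol.
%N = 14.007 / 175.231 × 100 = 7.99%.

7.99%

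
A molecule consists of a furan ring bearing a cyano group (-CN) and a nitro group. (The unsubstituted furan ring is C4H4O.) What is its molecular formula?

Atom tally by fragment:
  furan ring core → C:4 H:4 O:1
  (− 2 ring H displaced by substituents)
  + CN → C:1 N:1
  + NO2 → N:1 O:2
Element totals:
  C: 5
  H: 2
  N: 2
  O: 3

C5H2N2O3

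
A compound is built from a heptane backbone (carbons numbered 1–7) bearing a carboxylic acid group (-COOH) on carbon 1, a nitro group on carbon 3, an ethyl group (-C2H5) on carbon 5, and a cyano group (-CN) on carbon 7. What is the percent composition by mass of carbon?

Atom tally by fragment:
  HOOCCH2 → C:2 H:3 O:2
  CH2 → C:1 H:2
  CH(NO2) → C:1 H:1 N:1 O:2
  CH2 → C:1 H:2
  CH(C2H5) → C:3 H:6
  CH2 → C:1 H:2
  CH2CN → C:2 H:2 N:1
Element totals:
  C: 11
  H: 18
  N: 2
  O: 4
Molecular formula: C11H18N2O4.
Molar mass = 242.275 g/mol.
Mass from C: 11 × 12.011 = 132.121 g/mol.
%C = 132.121 / 242.275 × 100 = 54.53%.

54.53%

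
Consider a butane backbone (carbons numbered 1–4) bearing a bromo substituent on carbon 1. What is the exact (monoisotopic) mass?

135.9888

Atom tally by fragment:
  BrCH2 → C:1 H:2 Br:1
  CH2 → C:1 H:2
  CH2 → C:1 H:2
  CH3 → C:1 H:3
Element totals:
  C: 4
  H: 9
  Br: 1
Molecular formula: C4H9Br.
  M = 4(12.0) + 9(1.007825) + 78.918338
    = 48.000000 + 9.070425 + 78.918338 = 135.988763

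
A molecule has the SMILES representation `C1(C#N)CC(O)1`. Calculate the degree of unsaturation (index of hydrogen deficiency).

3

Atom tally by fragment:
  cyclopropane ring core → C:3 H:6
  (− 2 ring H displaced by substituents)
  + CN → C:1 N:1
  + OH → O:1 H:1
Element totals:
  C: 4
  H: 5
  N: 1
  O: 1
Molecular formula: C4H5NO.
DoU = (2C + 2 + N − H − X) / 2 = (2·4 + 2 + 1 − 5 − 0) / 2 = 3.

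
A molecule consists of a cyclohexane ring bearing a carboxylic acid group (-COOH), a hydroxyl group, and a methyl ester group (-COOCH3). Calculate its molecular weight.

202.21 g/mol

Atom tally by fragment:
  cyclohexane ring core → C:6 H:12
  (− 3 ring H displaced by substituents)
  + COOH → C:1 H:1 O:2
  + OH → O:1 H:1
  + COOCH3 → C:2 H:3 O:2
Element totals:
  C: 9
  H: 14
  O: 5
Molecular formula: C9H14O5.
  M = 9(12.011) + 14(1.008) + 5(15.999)
    = 108.099 + 14.112 + 79.995 = 202.206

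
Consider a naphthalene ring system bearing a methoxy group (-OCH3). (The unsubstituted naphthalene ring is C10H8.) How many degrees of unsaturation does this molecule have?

Atom tally by fragment:
  naphthalene ring system core → C:10 H:8
  (− 1 ring H displaced by substituents)
  + OCH3 → C:1 H:3 O:1
Element totals:
  C: 11
  H: 10
  O: 1
Molecular formula: C11H10O.
DoU = (2C + 2 + N − H − X) / 2 = (2·11 + 2 + 0 − 10 − 0) / 2 = 7.

7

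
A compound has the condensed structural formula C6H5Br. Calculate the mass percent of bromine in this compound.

50.89%

Atom tally by fragment:
  benzene ring core → C:6 H:6
  (− 1 ring H displaced by substituents)
  + Br → Br:1
Element totals:
  C: 6
  H: 5
  Br: 1
Molecular formula: C6H5Br.
Molar mass = 157.010 g/mol.
Mass from Br: 1 × 79.904 = 79.904 g/mol.
%Br = 79.904 / 157.010 × 100 = 50.89%.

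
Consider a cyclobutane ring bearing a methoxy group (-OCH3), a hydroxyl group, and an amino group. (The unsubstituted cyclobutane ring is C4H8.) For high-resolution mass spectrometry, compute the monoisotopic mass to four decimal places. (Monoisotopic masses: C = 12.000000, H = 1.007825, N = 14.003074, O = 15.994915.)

Atom tally by fragment:
  cyclobutane ring core → C:4 H:8
  (− 3 ring H displaced by substituents)
  + OCH3 → C:1 H:3 O:1
  + OH → O:1 H:1
  + NH2 → N:1 H:2
Element totals:
  C: 5
  H: 11
  N: 1
  O: 2
Molecular formula: C5H11NO2.
  M = 5(12.0) + 11(1.007825) + 14.003074 + 2(15.994915)
    = 60.000000 + 11.086075 + 14.003074 + 31.989830 = 117.078979

117.0790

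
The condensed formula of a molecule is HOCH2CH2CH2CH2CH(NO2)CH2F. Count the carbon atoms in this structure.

Atom tally by fragment:
  HOCH2CH2 → C:2 H:5 O:1
  CH2 → C:1 H:2
  CH2 → C:1 H:2
  CH(NO2) → C:1 H:1 N:1 O:2
  CH2F → C:1 H:2 F:1
Element totals:
  C: 6
  H: 12
  F: 1
  N: 1
  O: 3

6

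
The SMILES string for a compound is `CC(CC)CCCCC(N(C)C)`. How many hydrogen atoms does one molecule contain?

Atom tally by fragment:
  CH3 → C:1 H:3
  CH(C2H5) → C:3 H:6
  CH2 → C:1 H:2
  CH2 → C:1 H:2
  CH2 → C:1 H:2
  CH2 → C:1 H:2
  CH2N(CH3)2 → C:3 H:8 N:1
Element totals:
  C: 11
  H: 25
  N: 1

25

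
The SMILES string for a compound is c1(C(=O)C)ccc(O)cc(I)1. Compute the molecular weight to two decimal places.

262.05 g/mol

Atom tally by fragment:
  benzene ring core → C:6 H:6
  (− 3 ring H displaced by substituents)
  + COCH3 → C:2 H:3 O:1
  + OH → O:1 H:1
  + I → I:1
Element totals:
  C: 8
  H: 7
  I: 1
  O: 2
Molecular formula: C8H7IO2.
  M = 8(12.011) + 7(1.008) + 126.904 + 2(15.999)
    = 96.088 + 7.056 + 126.904 + 31.998 = 262.046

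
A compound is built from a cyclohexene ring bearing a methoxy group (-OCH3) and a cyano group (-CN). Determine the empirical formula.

C8H11NO

Atom tally by fragment:
  cyclohexene ring core → C:6 H:10
  (− 2 ring H displaced by substituents)
  + OCH3 → C:1 H:3 O:1
  + CN → C:1 N:1
Element totals:
  C: 8
  H: 11
  N: 1
  O: 1
Molecular formula: C8H11NO.
gcd of subscripts (8, 11, 1, 1) = 1, so the empirical formula equals the molecular formula.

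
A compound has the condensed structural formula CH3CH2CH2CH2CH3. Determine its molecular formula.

Atom tally by fragment:
  CH3 → C:1 H:3
  CH2 → C:1 H:2
  CH2 → C:1 H:2
  CH2 → C:1 H:2
  CH3 → C:1 H:3
Element totals:
  C: 5
  H: 12

C5H12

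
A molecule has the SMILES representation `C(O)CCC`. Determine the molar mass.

Atom tally by fragment:
  HOCH2 → C:1 H:3 O:1
  CH2 → C:1 H:2
  CH2 → C:1 H:2
  CH3 → C:1 H:3
Element totals:
  C: 4
  H: 10
  O: 1
Molecular formula: C4H10O.
  M = 4(12.011) + 10(1.008) + 15.999
    = 48.044 + 10.080 + 15.999 = 74.123

74.12 g/mol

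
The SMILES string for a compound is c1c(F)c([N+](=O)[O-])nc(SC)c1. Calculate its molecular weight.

Atom tally by fragment:
  pyridine ring core → C:5 H:5 N:1
  (− 3 ring H displaced by substituents)
  + F → F:1
  + NO2 → N:1 O:2
  + SCH3 → C:1 H:3 S:1
Element totals:
  C: 6
  H: 5
  F: 1
  N: 2
  O: 2
  S: 1
Molecular formula: C6H5FN2O2S.
  M = 6(12.011) + 5(1.008) + 18.998 + 2(14.007) + 2(15.999) + 32.06
    = 72.066 + 5.040 + 18.998 + 28.014 + 31.998 + 32.060 = 188.176

188.18 g/mol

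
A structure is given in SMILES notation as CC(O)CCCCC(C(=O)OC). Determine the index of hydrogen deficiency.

Atom tally by fragment:
  CH3 → C:1 H:3
  CH(OH) → C:1 H:2 O:1
  CH2 → C:1 H:2
  CH2 → C:1 H:2
  CH2 → C:1 H:2
  CH2 → C:1 H:2
  CH2COOCH3 → C:3 H:5 O:2
Element totals:
  C: 9
  H: 18
  O: 3
Molecular formula: C9H18O3.
DoU = (2C + 2 + N − H − X) / 2 = (2·9 + 2 + 0 − 18 − 0) / 2 = 1.

1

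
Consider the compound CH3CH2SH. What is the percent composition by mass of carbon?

Element totals:
  C: 2
  H: 6
  S: 1
Molecular formula: C2H6S.
Molar mass = 62.130 g/mol.
Mass from C: 2 × 12.011 = 24.022 g/mol.
%C = 24.022 / 62.130 × 100 = 38.66%.

38.66%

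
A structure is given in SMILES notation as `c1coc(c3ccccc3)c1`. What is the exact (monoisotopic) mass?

144.0575

Atom tally by fragment:
  furan ring core → C:4 H:4 O:1
  (− 1 ring H displaced by substituents)
  + C6H5 → C:6 H:5
Element totals:
  C: 10
  H: 8
  O: 1
Molecular formula: C10H8O.
  M = 10(12.0) + 8(1.007825) + 15.994915
    = 120.000000 + 8.062600 + 15.994915 = 144.057515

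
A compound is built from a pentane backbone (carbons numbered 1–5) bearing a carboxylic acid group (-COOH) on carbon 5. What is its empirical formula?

C3H6O

Atom tally by fragment:
  CH3 → C:1 H:3
  CH2 → C:1 H:2
  CH2 → C:1 H:2
  CH2 → C:1 H:2
  CH2COOH → C:2 H:3 O:2
Element totals:
  C: 6
  H: 12
  O: 2
Molecular formula: C6H12O2.
gcd of subscripts = 2; dividing each by 2:
  C: 6/2 = 3
  H: 12/2 = 6
  O: 2/2 = 1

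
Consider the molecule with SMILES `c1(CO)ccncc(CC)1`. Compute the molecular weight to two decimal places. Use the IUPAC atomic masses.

137.18 g/mol

Atom tally by fragment:
  pyridine ring core → C:5 H:5 N:1
  (− 2 ring H displaced by substituents)
  + CH2OH → C:1 H:3 O:1
  + C2H5 → C:2 H:5
Element totals:
  C: 8
  H: 11
  N: 1
  O: 1
Molecular formula: C8H11NO.
  M = 8(12.011) + 11(1.008) + 14.007 + 15.999
    = 96.088 + 11.088 + 14.007 + 15.999 = 137.182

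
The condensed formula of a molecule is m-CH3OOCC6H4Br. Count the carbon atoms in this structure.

Atom tally by fragment:
  benzene ring core → C:6 H:6
  (− 2 ring H displaced by substituents)
  + COOCH3 → C:2 H:3 O:2
  + Br → Br:1
Element totals:
  C: 8
  H: 7
  Br: 1
  O: 2

8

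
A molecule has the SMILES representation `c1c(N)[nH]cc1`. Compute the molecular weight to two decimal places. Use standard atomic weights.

82.11 g/mol

Atom tally by fragment:
  pyrrole ring core → C:4 H:5 N:1
  (− 1 ring H displaced by substituents)
  + NH2 → N:1 H:2
Element totals:
  C: 4
  H: 6
  N: 2
Molecular formula: C4H6N2.
  M = 4(12.011) + 6(1.008) + 2(14.007)
    = 48.044 + 6.048 + 28.014 = 82.106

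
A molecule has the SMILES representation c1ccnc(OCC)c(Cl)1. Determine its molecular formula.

C7H8ClNO

Atom tally by fragment:
  pyridine ring core → C:5 H:5 N:1
  (− 2 ring H displaced by substituents)
  + OC2H5 → C:2 H:5 O:1
  + Cl → Cl:1
Element totals:
  C: 7
  H: 8
  Cl: 1
  N: 1
  O: 1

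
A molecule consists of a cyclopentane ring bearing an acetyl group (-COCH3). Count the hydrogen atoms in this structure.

Atom tally by fragment:
  cyclopentane ring core → C:5 H:10
  (− 1 ring H displaced by substituents)
  + COCH3 → C:2 H:3 O:1
Element totals:
  C: 7
  H: 12
  O: 1

12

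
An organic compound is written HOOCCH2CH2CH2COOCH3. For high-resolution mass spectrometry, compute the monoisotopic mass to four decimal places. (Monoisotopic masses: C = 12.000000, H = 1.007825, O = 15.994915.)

Element totals:
  C: 6
  H: 10
  O: 4
Molecular formula: C6H10O4.
  M = 6(12.0) + 10(1.007825) + 4(15.994915)
    = 72.000000 + 10.078250 + 63.979660 = 146.057910

146.0579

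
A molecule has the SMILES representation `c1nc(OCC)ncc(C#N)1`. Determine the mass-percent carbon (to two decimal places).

Atom tally by fragment:
  pyrimidine ring core → C:4 H:4 N:2
  (− 2 ring H displaced by substituents)
  + OC2H5 → C:2 H:5 O:1
  + CN → C:1 N:1
Element totals:
  C: 7
  H: 7
  N: 3
  O: 1
Molecular formula: C7H7N3O.
Molar mass = 149.153 g/mol.
Mass from C: 7 × 12.011 = 84.077 g/mol.
%C = 84.077 / 149.153 × 100 = 56.37%.

56.37%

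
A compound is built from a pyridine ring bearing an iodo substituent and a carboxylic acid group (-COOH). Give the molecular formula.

C6H4INO2

Atom tally by fragment:
  pyridine ring core → C:5 H:5 N:1
  (− 2 ring H displaced by substituents)
  + I → I:1
  + COOH → C:1 H:1 O:2
Element totals:
  C: 6
  H: 4
  I: 1
  N: 1
  O: 2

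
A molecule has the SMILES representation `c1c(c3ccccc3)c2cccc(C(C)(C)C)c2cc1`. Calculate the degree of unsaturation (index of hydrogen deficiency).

Atom tally by fragment:
  naphthalene ring system core → C:10 H:8
  (− 2 ring H displaced by substituents)
  + C6H5 → C:6 H:5
  + C(CH3)3 → C:4 H:9
Element totals:
  C: 20
  H: 20
Molecular formula: C20H20.
DoU = (2C + 2 + N − H − X) / 2 = (2·20 + 2 + 0 − 20 − 0) / 2 = 11.

11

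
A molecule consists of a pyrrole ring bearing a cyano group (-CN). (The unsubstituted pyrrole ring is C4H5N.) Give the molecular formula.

C5H4N2

Atom tally by fragment:
  pyrrole ring core → C:4 H:5 N:1
  (− 1 ring H displaced by substituents)
  + CN → C:1 N:1
Element totals:
  C: 5
  H: 4
  N: 2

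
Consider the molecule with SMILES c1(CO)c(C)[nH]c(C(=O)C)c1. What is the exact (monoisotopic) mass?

Atom tally by fragment:
  pyrrole ring core → C:4 H:5 N:1
  (− 3 ring H displaced by substituents)
  + CH2OH → C:1 H:3 O:1
  + CH3 → C:1 H:3
  + COCH3 → C:2 H:3 O:1
Element totals:
  C: 8
  H: 11
  N: 1
  O: 2
Molecular formula: C8H11NO2.
  M = 8(12.0) + 11(1.007825) + 14.003074 + 2(15.994915)
    = 96.000000 + 11.086075 + 14.003074 + 31.989830 = 153.078979

153.0790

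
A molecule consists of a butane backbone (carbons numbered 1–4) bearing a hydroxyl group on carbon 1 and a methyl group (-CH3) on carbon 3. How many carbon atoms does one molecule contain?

Atom tally by fragment:
  HOCH2 → C:1 H:3 O:1
  CH2 → C:1 H:2
  CH(CH3) → C:2 H:4
  CH3 → C:1 H:3
Element totals:
  C: 5
  H: 12
  O: 1

5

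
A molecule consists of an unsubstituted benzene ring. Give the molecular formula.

Atom tally by fragment:
  benzene ring core → C:6 H:6
Element totals:
  C: 6
  H: 6

C6H6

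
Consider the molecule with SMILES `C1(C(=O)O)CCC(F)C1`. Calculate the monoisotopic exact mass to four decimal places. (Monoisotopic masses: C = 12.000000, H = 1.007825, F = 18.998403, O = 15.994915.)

132.0587

Atom tally by fragment:
  cyclopentane ring core → C:5 H:10
  (− 2 ring H displaced by substituents)
  + COOH → C:1 H:1 O:2
  + F → F:1
Element totals:
  C: 6
  H: 9
  F: 1
  O: 2
Molecular formula: C6H9FO2.
  M = 6(12.0) + 9(1.007825) + 18.998403 + 2(15.994915)
    = 72.000000 + 9.070425 + 18.998403 + 31.989830 = 132.058658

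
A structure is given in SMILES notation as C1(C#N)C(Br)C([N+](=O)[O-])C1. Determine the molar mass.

205.01 g/mol

Atom tally by fragment:
  cyclobutane ring core → C:4 H:8
  (− 3 ring H displaced by substituents)
  + CN → C:1 N:1
  + Br → Br:1
  + NO2 → N:1 O:2
Element totals:
  C: 5
  H: 5
  Br: 1
  N: 2
  O: 2
Molecular formula: C5H5BrN2O2.
  M = 5(12.011) + 5(1.008) + 79.904 + 2(14.007) + 2(15.999)
    = 60.055 + 5.040 + 79.904 + 28.014 + 31.998 = 205.011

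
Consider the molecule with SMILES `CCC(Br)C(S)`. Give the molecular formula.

C4H9BrS

Atom tally by fragment:
  CH3 → C:1 H:3
  CH2 → C:1 H:2
  CH(Br) → C:1 H:1 Br:1
  CH2SH → C:1 H:3 S:1
Element totals:
  C: 4
  H: 9
  Br: 1
  S: 1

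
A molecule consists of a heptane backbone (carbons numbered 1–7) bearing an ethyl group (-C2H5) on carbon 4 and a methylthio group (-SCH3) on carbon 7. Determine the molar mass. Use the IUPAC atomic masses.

174.35 g/mol

Atom tally by fragment:
  CH3 → C:1 H:3
  CH2 → C:1 H:2
  CH2 → C:1 H:2
  CH(C2H5) → C:3 H:6
  CH2 → C:1 H:2
  CH2 → C:1 H:2
  CH2SCH3 → C:2 H:5 S:1
Element totals:
  C: 10
  H: 22
  S: 1
Molecular formula: C10H22S.
  M = 10(12.011) + 22(1.008) + 32.06
    = 120.110 + 22.176 + 32.060 = 174.346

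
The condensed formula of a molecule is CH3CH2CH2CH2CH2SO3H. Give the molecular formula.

C5H12O3S

Element totals:
  C: 5
  H: 12
  O: 3
  S: 1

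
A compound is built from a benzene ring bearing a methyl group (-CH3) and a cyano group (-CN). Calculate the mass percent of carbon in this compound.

82.02%

Atom tally by fragment:
  benzene ring core → C:6 H:6
  (− 2 ring H displaced by substituents)
  + CH3 → C:1 H:3
  + CN → C:1 N:1
Element totals:
  C: 8
  H: 7
  N: 1
Molecular formula: C8H7N.
Molar mass = 117.151 g/mol.
Mass from C: 8 × 12.011 = 96.088 g/mol.
%C = 96.088 / 117.151 × 100 = 82.02%.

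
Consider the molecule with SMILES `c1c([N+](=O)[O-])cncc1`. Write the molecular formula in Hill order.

C5H4N2O2

Atom tally by fragment:
  pyridine ring core → C:5 H:5 N:1
  (− 1 ring H displaced by substituents)
  + NO2 → N:1 O:2
Element totals:
  C: 5
  H: 4
  N: 2
  O: 2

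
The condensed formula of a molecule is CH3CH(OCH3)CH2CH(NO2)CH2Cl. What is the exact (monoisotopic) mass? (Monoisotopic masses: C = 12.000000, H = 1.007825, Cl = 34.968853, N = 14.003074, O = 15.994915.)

Element totals:
  C: 6
  H: 12
  Cl: 1
  N: 1
  O: 3
Molecular formula: C6H12ClNO3.
  M = 6(12.0) + 12(1.007825) + 34.968853 + 14.003074 + 3(15.994915)
    = 72.000000 + 12.093900 + 34.968853 + 14.003074 + 47.984745 = 181.050572

181.0506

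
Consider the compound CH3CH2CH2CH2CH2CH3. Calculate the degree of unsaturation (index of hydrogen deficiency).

0

Atom tally by fragment:
  CH3 → C:1 H:3
  CH2 → C:1 H:2
  CH2 → C:1 H:2
  CH2 → C:1 H:2
  CH2 → C:1 H:2
  CH3 → C:1 H:3
Element totals:
  C: 6
  H: 14
Molecular formula: C6H14.
DoU = (2C + 2 + N − H − X) / 2 = (2·6 + 2 + 0 − 14 − 0) / 2 = 0.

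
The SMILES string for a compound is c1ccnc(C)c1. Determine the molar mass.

Atom tally by fragment:
  pyridine ring core → C:5 H:5 N:1
  (− 1 ring H displaced by substituents)
  + CH3 → C:1 H:3
Element totals:
  C: 6
  H: 7
  N: 1
Molecular formula: C6H7N.
  M = 6(12.011) + 7(1.008) + 14.007
    = 72.066 + 7.056 + 14.007 = 93.129

93.13 g/mol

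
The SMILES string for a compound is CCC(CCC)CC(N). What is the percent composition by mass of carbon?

74.34%

Atom tally by fragment:
  CH3 → C:1 H:3
  CH2 → C:1 H:2
  CH(CH2CH2CH3) → C:4 H:8
  CH2 → C:1 H:2
  CH2NH2 → C:1 H:4 N:1
Element totals:
  C: 8
  H: 19
  N: 1
Molecular formula: C8H19N.
Molar mass = 129.247 g/mol.
Mass from C: 8 × 12.011 = 96.088 g/mol.
%C = 96.088 / 129.247 × 100 = 74.34%.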